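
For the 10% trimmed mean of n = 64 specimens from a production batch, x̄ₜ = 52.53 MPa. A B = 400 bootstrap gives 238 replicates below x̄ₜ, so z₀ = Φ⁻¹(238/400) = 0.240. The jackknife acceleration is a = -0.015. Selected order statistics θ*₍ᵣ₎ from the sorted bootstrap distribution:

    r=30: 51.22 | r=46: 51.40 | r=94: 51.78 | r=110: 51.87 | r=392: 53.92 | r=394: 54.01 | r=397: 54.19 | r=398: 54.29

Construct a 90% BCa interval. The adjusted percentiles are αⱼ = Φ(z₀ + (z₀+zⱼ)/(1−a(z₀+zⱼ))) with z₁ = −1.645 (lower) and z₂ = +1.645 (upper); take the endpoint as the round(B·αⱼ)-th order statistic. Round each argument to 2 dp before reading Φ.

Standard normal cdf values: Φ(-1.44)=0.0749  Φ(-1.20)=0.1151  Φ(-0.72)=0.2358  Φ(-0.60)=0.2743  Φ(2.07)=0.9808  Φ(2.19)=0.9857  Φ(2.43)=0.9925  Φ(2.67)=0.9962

(51.40, 53.92)

Lower: z₀ + z₁ = 0.240 + (-1.645) = -1.405; 1 − a(z₀+z₁) = 1 − (-0.015)(-1.405) = 0.9789; argument = 0.240 + (-1.405)/0.9789 = -1.1952 → -1.20.
α₁ = Φ(-1.20) = 0.1151; rank = round(400 × 0.1151) = 46; θ*₍46₎ = 51.40.
Upper: z₀ + z₂ = 1.885; 1 − a(z₀+z₂) = 1.0283; argument = 2.0732 → 2.07; α₂ = 0.9808; rank = 392; θ*₍392₎ = 53.92.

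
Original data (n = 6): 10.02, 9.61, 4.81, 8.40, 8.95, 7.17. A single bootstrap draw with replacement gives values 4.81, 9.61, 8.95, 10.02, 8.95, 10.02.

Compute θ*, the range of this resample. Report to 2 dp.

Range = 10.02 − 4.81 = 5.21

θ* = 5.21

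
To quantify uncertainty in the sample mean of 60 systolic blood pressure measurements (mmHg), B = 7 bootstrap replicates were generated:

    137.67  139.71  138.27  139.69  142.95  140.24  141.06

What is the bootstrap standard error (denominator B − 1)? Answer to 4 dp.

Bootstrap SE is the standard deviation of the 7 replicate means.
Mean of replicates: (137.67 + 139.71 + 138.27 + 139.69 + 142.95 + 140.24 + 141.06) / 7 = 979.59000 / 7 = 139.94143
Sum of squared deviations: (−2.27143)² + (−0.23143)² + (−1.67143)² + (−0.25143)² + (+3.00857)² + (+0.29857)² + (+1.11857)² = 18.46169
Variance = 18.46169 / 6 = 3.07695
SE* = √3.07695

SE* = 1.7541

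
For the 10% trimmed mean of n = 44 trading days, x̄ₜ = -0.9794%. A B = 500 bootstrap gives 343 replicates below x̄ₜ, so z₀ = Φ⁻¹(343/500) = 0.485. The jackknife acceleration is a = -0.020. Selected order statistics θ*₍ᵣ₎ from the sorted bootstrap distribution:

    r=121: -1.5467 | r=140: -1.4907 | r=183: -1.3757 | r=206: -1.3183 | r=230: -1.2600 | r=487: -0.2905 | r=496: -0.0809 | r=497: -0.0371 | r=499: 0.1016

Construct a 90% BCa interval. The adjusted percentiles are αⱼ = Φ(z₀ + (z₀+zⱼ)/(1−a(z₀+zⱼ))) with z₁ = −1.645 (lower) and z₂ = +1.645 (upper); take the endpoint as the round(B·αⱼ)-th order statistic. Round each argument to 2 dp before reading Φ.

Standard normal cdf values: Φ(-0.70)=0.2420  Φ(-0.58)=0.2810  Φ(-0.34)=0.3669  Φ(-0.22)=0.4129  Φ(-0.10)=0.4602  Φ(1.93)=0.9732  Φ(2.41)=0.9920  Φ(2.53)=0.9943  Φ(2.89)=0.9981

Lower: z₀ + z₁ = 0.485 + (-1.645) = -1.160; 1 − a(z₀+z₁) = 1 − (-0.020)(-1.160) = 0.9768; argument = 0.485 + (-1.160)/0.9768 = -0.7026 → -0.70.
α₁ = Φ(-0.70) = 0.2420; rank = round(500 × 0.2420) = 121; θ*₍121₎ = -1.5467.
Upper: z₀ + z₂ = 2.130; 1 − a(z₀+z₂) = 1.0426; argument = 2.5280 → 2.53; α₂ = 0.9943; rank = 497; θ*₍497₎ = -0.0371.

(-1.5467, -0.0371)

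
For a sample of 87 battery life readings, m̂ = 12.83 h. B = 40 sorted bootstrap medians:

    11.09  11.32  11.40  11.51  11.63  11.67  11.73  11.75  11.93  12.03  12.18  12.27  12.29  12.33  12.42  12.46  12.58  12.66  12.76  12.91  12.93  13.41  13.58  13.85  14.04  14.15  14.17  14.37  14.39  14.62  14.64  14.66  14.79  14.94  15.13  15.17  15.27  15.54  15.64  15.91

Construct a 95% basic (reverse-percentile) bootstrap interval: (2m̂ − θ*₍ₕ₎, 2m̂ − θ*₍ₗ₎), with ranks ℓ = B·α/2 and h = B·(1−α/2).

(10.02, 14.57)

Percentile endpoints at ranks 1 and 39: θ*₍1₎ = 11.09, θ*₍39₎ = 15.64.
Basic interval reflects these around m̂:
  lower = 2 × 12.83 − 15.64 = 10.02
  upper = 2 × 12.83 − 11.09 = 14.57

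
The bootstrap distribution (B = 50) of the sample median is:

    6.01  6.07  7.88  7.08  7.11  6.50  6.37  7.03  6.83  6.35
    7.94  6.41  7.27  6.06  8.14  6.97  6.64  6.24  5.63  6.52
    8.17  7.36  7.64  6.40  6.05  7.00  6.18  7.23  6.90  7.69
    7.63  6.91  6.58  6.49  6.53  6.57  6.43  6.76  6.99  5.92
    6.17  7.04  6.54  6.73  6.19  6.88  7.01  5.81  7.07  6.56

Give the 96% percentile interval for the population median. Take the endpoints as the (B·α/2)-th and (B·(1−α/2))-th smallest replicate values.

(5.63, 8.14)

Sorted replicates: 5.63, 5.81, 5.92, 6.01, 6.05, 6.06, 6.07, 6.17, 6.18, 6.19, 6.24, 6.35, 6.37, 6.40, 6.41, 6.43, 6.49, 6.50, 6.52, 6.53, 6.54, 6.56, 6.57, 6.58, 6.64, 6.73, 6.76, 6.83, 6.88, 6.90, 6.91, 6.97, 6.99, 7.00, 7.01, 7.03, 7.04, 7.07, 7.08, 7.11, 7.23, 7.27, 7.36, 7.63, 7.64, 7.69, 7.88, 7.94, 8.14, 8.17
α = 0.04; lower rank = 50 × 0.020 = 1; upper rank = 50 × 0.980 = 49.
The 1st smallest replicate is 5.63; the 49th is 8.14.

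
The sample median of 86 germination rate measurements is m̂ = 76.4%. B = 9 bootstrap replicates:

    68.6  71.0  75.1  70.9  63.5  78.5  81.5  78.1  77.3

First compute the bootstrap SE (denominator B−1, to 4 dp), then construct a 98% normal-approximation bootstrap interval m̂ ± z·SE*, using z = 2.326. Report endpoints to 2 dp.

(63.06, 89.74)

Mean of replicates = 73.8333; sum of squared deviations = 263.1800; SE* = √(263.1800/8) = 5.7356
Margin = 2.326 × 5.7356 = 13.341
Interval: 76.4 ± 13.341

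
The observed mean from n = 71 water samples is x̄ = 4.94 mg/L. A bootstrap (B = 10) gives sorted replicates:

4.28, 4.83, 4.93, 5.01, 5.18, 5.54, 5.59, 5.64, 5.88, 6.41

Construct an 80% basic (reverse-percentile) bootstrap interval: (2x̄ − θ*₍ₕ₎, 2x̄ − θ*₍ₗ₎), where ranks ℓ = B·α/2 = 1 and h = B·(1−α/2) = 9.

(4.00, 5.60)

Percentile endpoints at ranks 1 and 9: θ*₍1₎ = 4.28, θ*₍9₎ = 5.88.
Basic interval reflects these around x̄:
  lower = 2 × 4.94 − 5.88 = 4.00
  upper = 2 × 4.94 − 4.28 = 5.60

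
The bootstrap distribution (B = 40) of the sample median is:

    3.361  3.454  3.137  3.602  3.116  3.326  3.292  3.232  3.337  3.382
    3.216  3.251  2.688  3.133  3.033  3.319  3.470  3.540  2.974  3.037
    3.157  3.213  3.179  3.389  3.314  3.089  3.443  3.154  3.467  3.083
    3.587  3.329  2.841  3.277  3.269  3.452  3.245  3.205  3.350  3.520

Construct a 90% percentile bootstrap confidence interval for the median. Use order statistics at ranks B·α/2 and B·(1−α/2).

(2.841, 3.540)

Sorted replicates: 2.688, 2.841, 2.974, 3.033, 3.037, 3.083, 3.089, 3.116, 3.133, 3.137, 3.154, 3.157, 3.179, 3.205, 3.213, 3.216, 3.232, 3.245, 3.251, 3.269, 3.277, 3.292, 3.314, 3.319, 3.326, 3.329, 3.337, 3.350, 3.361, 3.382, 3.389, 3.443, 3.452, 3.454, 3.467, 3.470, 3.520, 3.540, 3.587, 3.602
α = 0.10; lower rank = 40 × 0.050 = 2; upper rank = 40 × 0.950 = 38.
The 2nd smallest replicate is 2.841; the 38th is 3.540.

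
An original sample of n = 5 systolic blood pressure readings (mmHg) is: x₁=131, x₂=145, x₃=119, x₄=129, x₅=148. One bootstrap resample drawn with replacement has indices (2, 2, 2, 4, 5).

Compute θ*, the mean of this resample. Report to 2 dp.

θ* = 142.40

Resample values: 145, 145, 145, 129, 148.
Mean = (145 + 145 + 145 + 129 + 148) / 5 = 712.0 / 5 = 142.40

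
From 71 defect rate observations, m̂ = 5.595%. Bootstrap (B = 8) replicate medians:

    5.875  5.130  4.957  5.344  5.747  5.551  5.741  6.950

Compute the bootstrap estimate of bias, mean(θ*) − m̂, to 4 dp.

bias = +0.0669

mean(θ*) = (5.875 + 5.130 + 4.957 + 5.344 + 5.747 + 5.551 + 5.741 + 6.950) / 8 = 5.66188
bias = 5.66188 − 5.595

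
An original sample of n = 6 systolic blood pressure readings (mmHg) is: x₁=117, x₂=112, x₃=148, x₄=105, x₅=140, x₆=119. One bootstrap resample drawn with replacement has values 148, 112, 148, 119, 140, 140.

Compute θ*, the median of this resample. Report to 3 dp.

θ* = 140.000

Sorted: 112, 119, 140, 140, 148, 148
Median = average of the two middle values = 140.000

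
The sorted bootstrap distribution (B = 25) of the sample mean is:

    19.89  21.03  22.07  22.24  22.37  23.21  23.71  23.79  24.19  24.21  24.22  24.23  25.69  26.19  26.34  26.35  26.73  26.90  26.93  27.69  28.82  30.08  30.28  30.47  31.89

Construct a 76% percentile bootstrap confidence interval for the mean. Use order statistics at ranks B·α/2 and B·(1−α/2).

α = 0.24; lower rank = 25 × 0.120 = 3; upper rank = 25 × 0.880 = 22.
The 3rd smallest replicate is 22.07; the 22nd is 30.08.

(22.07, 30.08)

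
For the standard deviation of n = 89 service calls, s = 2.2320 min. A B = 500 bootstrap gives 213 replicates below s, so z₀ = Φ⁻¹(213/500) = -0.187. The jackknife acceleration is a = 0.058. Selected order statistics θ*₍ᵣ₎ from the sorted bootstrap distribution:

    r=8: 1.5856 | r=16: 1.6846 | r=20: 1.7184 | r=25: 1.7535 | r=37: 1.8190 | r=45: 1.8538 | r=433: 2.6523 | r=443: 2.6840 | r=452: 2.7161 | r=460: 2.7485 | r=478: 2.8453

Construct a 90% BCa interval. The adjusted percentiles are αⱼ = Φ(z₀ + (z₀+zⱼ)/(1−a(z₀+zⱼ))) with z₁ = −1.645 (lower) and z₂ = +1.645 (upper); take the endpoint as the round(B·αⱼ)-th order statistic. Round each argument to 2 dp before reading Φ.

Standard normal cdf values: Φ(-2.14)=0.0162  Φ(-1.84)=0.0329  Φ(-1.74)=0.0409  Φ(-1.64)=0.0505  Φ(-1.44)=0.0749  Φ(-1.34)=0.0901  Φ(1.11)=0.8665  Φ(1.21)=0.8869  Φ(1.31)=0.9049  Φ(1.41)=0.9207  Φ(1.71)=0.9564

(1.6846, 2.7485)

Lower: z₀ + z₁ = -0.187 + (-1.645) = -1.832; 1 − a(z₀+z₁) = 1 − (0.058)(-1.832) = 1.1063; argument = -0.187 + (-1.832)/1.1063 = -1.8430 → -1.84.
α₁ = Φ(-1.84) = 0.0329; rank = round(500 × 0.0329) = 16; θ*₍16₎ = 1.6846.
Upper: z₀ + z₂ = 1.458; 1 − a(z₀+z₂) = 0.9154; argument = 1.4057 → 1.41; α₂ = 0.9207; rank = 460; θ*₍460₎ = 2.7485.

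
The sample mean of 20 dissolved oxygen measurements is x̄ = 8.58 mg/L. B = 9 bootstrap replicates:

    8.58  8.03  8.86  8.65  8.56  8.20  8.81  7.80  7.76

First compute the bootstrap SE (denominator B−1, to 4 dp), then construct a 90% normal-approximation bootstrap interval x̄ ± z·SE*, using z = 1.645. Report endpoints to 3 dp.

Mean of replicates = 8.3611; sum of squared deviations = 1.4331; SE* = √(1.4331/8) = 0.4232
Margin = 1.645 × 0.4232 = 0.6962
Interval: 8.58 ± 0.6962

(7.884, 9.276)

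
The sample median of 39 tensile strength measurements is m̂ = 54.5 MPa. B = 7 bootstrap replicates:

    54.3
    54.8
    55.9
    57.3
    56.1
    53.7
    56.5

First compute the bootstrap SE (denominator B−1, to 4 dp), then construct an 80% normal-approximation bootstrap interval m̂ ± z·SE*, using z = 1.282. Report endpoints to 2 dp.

Mean of replicates = 55.5143; sum of squared deviations = 9.9286; SE* = √(9.9286/6) = 1.2864
Margin = 1.282 × 1.2864 = 1.649
Interval: 54.5 ± 1.649

(52.85, 56.15)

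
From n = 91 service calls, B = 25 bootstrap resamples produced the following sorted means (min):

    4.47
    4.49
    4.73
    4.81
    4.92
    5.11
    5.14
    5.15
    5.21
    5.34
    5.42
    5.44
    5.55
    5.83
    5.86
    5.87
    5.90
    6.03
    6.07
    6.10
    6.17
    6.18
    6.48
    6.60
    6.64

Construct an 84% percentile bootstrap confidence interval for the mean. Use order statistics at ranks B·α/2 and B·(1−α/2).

α = 0.16; lower rank = 25 × 0.080 = 2; upper rank = 25 × 0.920 = 23.
The 2nd smallest replicate is 4.49; the 23rd is 6.48.

(4.49, 6.48)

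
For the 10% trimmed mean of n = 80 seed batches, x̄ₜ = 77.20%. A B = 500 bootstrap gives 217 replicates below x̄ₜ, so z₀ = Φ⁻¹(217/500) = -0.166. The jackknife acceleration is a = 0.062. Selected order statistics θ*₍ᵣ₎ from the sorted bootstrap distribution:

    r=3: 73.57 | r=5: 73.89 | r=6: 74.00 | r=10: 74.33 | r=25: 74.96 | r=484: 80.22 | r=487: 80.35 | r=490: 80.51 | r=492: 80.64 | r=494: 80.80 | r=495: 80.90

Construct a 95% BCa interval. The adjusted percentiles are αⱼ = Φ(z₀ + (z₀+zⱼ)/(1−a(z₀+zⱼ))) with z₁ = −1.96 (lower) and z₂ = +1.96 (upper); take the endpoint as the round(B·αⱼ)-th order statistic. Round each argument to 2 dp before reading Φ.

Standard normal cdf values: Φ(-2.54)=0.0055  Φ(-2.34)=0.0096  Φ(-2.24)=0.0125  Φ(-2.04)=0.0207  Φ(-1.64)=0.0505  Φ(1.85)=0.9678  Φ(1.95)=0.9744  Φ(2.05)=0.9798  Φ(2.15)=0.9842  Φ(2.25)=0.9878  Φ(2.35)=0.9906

Lower: z₀ + z₁ = -0.166 + (-1.960) = -2.126; 1 − a(z₀+z₁) = 1 − (0.062)(-2.126) = 1.1318; argument = -0.166 + (-2.126)/1.1318 = -2.0444 → -2.04.
α₁ = Φ(-2.04) = 0.0207; rank = round(500 × 0.0207) = 10; θ*₍10₎ = 74.33.
Upper: z₀ + z₂ = 1.794; 1 − a(z₀+z₂) = 0.8888; argument = 1.8525 → 1.85; α₂ = 0.9678; rank = 484; θ*₍484₎ = 80.22.

(74.33, 80.22)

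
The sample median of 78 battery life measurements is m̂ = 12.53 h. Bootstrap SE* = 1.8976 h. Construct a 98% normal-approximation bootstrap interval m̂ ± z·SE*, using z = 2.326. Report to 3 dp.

Margin = 2.326 × 1.8976 = 4.4138
Interval: 12.53 ± 4.4138

(8.116, 16.944)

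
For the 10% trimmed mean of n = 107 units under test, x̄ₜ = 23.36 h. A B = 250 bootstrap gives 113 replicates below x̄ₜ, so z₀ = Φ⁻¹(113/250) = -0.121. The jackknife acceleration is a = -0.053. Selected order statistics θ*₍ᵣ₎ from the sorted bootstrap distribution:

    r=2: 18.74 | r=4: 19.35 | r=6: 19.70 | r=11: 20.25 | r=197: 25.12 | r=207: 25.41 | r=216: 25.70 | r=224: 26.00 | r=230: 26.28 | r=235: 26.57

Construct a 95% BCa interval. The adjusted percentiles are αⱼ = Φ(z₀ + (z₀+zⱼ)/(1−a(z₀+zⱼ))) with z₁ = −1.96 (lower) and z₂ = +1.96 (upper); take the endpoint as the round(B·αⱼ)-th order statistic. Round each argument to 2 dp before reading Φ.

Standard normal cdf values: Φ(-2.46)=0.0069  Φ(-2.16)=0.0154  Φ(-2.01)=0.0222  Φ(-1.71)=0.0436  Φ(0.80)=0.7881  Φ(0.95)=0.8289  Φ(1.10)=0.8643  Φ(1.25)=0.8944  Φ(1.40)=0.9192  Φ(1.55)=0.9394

(18.74, 26.57)

Lower: z₀ + z₁ = -0.121 + (-1.960) = -2.081; 1 − a(z₀+z₁) = 1 − (-0.053)(-2.081) = 0.8897; argument = -0.121 + (-2.081)/0.8897 = -2.4600 → -2.46.
α₁ = Φ(-2.46) = 0.0069; rank = round(250 × 0.0069) = 2; θ*₍2₎ = 18.74.
Upper: z₀ + z₂ = 1.839; 1 − a(z₀+z₂) = 1.0975; argument = 1.5547 → 1.55; α₂ = 0.9394; rank = 235; θ*₍235₎ = 26.57.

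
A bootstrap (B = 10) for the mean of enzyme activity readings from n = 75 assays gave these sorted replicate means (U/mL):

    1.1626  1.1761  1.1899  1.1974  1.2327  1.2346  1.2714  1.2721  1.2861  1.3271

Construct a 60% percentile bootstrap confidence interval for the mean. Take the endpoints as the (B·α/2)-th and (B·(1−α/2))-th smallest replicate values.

(1.1761, 1.2721)

α = 0.40; lower rank = 10 × 0.200 = 2; upper rank = 10 × 0.800 = 8.
The 2nd smallest replicate is 1.1761; the 8th is 1.2721.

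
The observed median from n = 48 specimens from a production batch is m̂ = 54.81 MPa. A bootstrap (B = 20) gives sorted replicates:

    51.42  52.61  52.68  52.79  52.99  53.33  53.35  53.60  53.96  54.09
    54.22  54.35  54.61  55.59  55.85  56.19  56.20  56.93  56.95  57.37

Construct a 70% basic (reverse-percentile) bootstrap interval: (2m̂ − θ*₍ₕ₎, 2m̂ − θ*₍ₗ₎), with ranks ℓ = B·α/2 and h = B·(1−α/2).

Percentile endpoints at ranks 3 and 17: θ*₍3₎ = 52.68, θ*₍17₎ = 56.20.
Basic interval reflects these around m̂:
  lower = 2 × 54.81 − 56.20 = 53.42
  upper = 2 × 54.81 − 52.68 = 56.94

(53.42, 56.94)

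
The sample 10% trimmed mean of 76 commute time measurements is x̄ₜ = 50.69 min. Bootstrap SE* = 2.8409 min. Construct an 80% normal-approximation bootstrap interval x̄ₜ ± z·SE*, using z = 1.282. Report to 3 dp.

Margin = 1.282 × 2.8409 = 3.6420
Interval: 50.69 ± 3.6420

(47.048, 54.332)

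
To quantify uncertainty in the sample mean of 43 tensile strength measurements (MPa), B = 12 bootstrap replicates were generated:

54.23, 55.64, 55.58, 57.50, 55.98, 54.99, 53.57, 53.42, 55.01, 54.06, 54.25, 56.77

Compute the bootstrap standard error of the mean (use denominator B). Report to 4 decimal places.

SE* = 1.2106

Bootstrap SE is the standard deviation of the 12 replicate means.
Mean of replicates: (54.23 + 55.64 + 55.58 + 57.50 + 55.98 + 54.99 + 53.57 + 53.42 + 55.01 + 54.06 + 54.25 + 56.77) / 12 = 661.00000 / 12 = 55.08333
Sum of squared deviations: (−0.85333)² + (+0.55667)² + (+0.49667)² + (+2.41667)² + (+0.89667)² + (−0.09333)² + (−1.51333)² + (−1.66333)² + (−0.07333)² + (−1.02333)² + (−0.83333)² + (+1.68667)² = 17.58647
Variance = 17.58647 / 12 = 1.46554
SE* = √1.46554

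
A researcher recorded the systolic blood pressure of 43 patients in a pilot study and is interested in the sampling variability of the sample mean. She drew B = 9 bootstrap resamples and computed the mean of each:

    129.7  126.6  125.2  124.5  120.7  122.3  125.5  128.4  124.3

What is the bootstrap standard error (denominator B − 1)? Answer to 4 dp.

Bootstrap SE is the standard deviation of the 9 replicate means.
Mean of replicates: (129.7 + 126.6 + 125.2 + 124.5 + 120.7 + 122.3 + 125.5 + 128.4 + 124.3) / 9 = 1127.20000 / 9 = 125.24444
Sum of squared deviations: (+4.45556)² + (+1.35556)² + (−0.04444)² + (−0.74444)² + (−4.54444)² + (−2.94444)² + (+0.25556)² + (+3.15556)² + (−0.94444)² = 62.48222
Variance = 62.48222 / 8 = 7.81028
SE* = √7.81028

SE* = 2.7947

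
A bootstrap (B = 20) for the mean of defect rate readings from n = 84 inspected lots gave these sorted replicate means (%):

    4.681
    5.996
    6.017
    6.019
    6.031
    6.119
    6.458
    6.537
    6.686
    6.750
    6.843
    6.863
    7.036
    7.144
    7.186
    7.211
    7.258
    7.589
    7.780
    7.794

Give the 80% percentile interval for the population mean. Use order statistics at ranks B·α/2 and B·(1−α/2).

(5.996, 7.589)

α = 0.20; lower rank = 20 × 0.100 = 2; upper rank = 20 × 0.900 = 18.
The 2nd smallest replicate is 5.996; the 18th is 7.589.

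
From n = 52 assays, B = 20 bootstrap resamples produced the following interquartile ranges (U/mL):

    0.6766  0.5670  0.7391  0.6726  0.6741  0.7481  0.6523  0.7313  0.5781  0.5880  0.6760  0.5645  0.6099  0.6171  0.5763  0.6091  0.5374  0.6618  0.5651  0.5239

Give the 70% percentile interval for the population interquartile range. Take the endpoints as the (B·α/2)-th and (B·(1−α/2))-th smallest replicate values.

Sorted replicates: 0.5239, 0.5374, 0.5645, 0.5651, 0.5670, 0.5763, 0.5781, 0.5880, 0.6091, 0.6099, 0.6171, 0.6523, 0.6618, 0.6726, 0.6741, 0.6760, 0.6766, 0.7313, 0.7391, 0.7481
α = 0.30; lower rank = 20 × 0.150 = 3; upper rank = 20 × 0.850 = 17.
The 3rd smallest replicate is 0.5645; the 17th is 0.6766.

(0.5645, 0.6766)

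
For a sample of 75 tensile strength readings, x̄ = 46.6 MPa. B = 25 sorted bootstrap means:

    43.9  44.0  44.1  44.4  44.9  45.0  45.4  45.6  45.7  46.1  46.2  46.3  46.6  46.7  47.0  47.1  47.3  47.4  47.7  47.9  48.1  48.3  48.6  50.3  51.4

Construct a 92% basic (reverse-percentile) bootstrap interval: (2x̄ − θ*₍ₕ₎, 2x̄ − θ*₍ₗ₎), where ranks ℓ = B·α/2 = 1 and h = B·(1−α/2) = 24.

(42.9, 49.3)

Percentile endpoints at ranks 1 and 24: θ*₍1₎ = 43.9, θ*₍24₎ = 50.3.
Basic interval reflects these around x̄:
  lower = 2 × 46.6 − 50.3 = 42.9
  upper = 2 × 46.6 − 43.9 = 49.3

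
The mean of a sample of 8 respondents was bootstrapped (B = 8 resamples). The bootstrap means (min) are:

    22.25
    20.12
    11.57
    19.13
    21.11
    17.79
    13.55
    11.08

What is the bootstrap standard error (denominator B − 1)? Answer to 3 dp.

SE* = 4.404

Bootstrap SE is the standard deviation of the 8 replicate means.
Mean of replicates: (22.25 + 20.12 + 11.57 + 19.13 + 21.11 + 17.79 + 13.55 + 11.08) / 8 = 136.6000 / 8 = 17.0750
Sum of squared deviations: (+5.1750)² + (+3.0450)² + (−5.5050)² + (+2.0550)² + (+4.0350)² + (+0.7150)² + (−3.5250)² + (−5.9950)² = 135.7388
Variance = 135.7388 / 7 = 19.3913
SE* = √19.3913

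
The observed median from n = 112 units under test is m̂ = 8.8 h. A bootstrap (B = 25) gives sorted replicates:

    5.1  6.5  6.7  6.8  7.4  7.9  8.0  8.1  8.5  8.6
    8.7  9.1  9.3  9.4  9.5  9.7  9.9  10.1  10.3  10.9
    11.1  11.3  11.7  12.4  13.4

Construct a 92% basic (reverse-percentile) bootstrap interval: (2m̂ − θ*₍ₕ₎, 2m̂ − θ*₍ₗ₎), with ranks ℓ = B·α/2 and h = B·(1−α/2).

(5.2, 12.5)

Percentile endpoints at ranks 1 and 24: θ*₍1₎ = 5.1, θ*₍24₎ = 12.4.
Basic interval reflects these around m̂:
  lower = 2 × 8.8 − 12.4 = 5.2
  upper = 2 × 8.8 − 5.1 = 12.5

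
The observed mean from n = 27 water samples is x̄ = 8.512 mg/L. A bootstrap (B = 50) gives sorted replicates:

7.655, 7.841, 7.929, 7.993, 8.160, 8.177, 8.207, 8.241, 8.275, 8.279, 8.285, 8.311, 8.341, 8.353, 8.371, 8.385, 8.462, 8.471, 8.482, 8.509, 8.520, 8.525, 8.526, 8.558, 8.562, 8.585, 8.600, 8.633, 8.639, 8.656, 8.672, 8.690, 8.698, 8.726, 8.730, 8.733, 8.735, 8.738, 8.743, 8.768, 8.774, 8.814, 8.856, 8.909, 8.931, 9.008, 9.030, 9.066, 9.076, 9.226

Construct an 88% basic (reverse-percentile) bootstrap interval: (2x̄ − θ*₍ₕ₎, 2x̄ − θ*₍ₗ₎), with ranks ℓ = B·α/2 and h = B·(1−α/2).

(7.994, 9.095)

Percentile endpoints at ranks 3 and 47: θ*₍3₎ = 7.929, θ*₍47₎ = 9.030.
Basic interval reflects these around x̄:
  lower = 2 × 8.512 − 9.030 = 7.994
  upper = 2 × 8.512 − 7.929 = 9.095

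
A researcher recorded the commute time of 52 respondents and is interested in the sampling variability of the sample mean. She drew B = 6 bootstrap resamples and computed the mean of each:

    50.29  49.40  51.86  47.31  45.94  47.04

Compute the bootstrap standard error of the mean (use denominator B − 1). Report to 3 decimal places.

SE* = 2.249

Bootstrap SE is the standard deviation of the 6 replicate means.
Mean of replicates: (50.29 + 49.40 + 51.86 + 47.31 + 45.94 + 47.04) / 6 = 291.8400 / 6 = 48.6400
Sum of squared deviations: (+1.6500)² + (+0.7600)² + (+3.2200)² + (−1.3300)² + (−2.7000)² + (−1.6000)² = 25.2874
Variance = 25.2874 / 5 = 5.0575
SE* = √5.0575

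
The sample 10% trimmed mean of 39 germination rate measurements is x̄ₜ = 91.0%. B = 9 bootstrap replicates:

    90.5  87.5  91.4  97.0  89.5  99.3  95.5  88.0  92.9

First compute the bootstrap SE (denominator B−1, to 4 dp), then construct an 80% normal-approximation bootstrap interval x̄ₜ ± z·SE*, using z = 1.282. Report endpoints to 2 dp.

(85.73, 96.27)

Mean of replicates = 92.4000; sum of squared deviations = 135.0200; SE* = √(135.0200/8) = 4.1082
Margin = 1.282 × 4.1082 = 5.267
Interval: 91.0 ± 5.267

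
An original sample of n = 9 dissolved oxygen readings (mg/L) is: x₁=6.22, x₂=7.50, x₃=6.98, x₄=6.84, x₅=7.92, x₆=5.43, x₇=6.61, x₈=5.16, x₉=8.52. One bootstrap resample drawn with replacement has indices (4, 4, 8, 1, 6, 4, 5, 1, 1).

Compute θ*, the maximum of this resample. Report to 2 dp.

Resample values: 6.84, 6.84, 5.16, 6.22, 5.43, 6.84, 7.92, 6.22, 6.22.
Maximum = 7.92

θ* = 7.92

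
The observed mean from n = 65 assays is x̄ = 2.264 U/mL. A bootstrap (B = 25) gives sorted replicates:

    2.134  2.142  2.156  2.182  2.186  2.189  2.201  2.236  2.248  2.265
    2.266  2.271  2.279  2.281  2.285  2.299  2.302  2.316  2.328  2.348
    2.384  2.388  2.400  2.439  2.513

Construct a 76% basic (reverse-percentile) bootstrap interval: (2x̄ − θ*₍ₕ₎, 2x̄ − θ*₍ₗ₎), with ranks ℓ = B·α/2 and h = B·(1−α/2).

(2.140, 2.372)

Percentile endpoints at ranks 3 and 22: θ*₍3₎ = 2.156, θ*₍22₎ = 2.388.
Basic interval reflects these around x̄:
  lower = 2 × 2.264 − 2.388 = 2.140
  upper = 2 × 2.264 − 2.156 = 2.372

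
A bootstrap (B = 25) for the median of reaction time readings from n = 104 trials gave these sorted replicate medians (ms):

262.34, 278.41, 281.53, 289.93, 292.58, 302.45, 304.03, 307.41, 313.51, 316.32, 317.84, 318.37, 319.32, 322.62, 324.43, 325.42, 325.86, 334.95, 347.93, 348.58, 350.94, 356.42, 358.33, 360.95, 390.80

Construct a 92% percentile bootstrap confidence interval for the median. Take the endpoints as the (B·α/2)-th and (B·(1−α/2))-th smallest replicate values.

α = 0.08; lower rank = 25 × 0.040 = 1; upper rank = 25 × 0.960 = 24.
The 1st smallest replicate is 262.34; the 24th is 360.95.

(262.34, 360.95)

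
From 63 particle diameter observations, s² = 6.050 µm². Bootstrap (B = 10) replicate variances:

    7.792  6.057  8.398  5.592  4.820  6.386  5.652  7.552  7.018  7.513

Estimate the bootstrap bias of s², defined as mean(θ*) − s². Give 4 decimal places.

mean(θ*) = (7.792 + 6.057 + 8.398 + 5.592 + 4.820 + 6.386 + 5.652 + 7.552 + 7.018 + 7.513) / 10 = 6.67800
bias = 6.67800 − 6.050

bias = +0.6280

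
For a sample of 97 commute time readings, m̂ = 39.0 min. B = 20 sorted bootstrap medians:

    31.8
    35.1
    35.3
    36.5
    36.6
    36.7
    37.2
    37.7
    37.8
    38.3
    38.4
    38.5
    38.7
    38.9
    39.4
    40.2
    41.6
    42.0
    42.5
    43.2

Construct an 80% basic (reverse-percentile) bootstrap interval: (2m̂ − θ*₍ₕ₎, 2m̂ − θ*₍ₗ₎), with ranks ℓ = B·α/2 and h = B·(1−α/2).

(36.0, 42.9)

Percentile endpoints at ranks 2 and 18: θ*₍2₎ = 35.1, θ*₍18₎ = 42.0.
Basic interval reflects these around m̂:
  lower = 2 × 39.0 − 42.0 = 36.0
  upper = 2 × 39.0 − 35.1 = 42.9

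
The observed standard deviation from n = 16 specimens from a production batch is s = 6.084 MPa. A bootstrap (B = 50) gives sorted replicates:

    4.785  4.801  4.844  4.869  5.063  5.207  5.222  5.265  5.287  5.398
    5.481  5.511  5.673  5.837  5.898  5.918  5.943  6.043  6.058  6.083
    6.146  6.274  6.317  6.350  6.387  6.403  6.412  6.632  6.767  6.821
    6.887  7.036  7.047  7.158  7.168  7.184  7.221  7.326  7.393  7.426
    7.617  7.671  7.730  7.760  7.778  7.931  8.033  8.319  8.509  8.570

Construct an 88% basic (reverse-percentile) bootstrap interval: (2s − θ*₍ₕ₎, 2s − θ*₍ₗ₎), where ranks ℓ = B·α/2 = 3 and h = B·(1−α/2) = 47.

(4.135, 7.324)

Percentile endpoints at ranks 3 and 47: θ*₍3₎ = 4.844, θ*₍47₎ = 8.033.
Basic interval reflects these around s:
  lower = 2 × 6.084 − 8.033 = 4.135
  upper = 2 × 6.084 − 4.844 = 7.324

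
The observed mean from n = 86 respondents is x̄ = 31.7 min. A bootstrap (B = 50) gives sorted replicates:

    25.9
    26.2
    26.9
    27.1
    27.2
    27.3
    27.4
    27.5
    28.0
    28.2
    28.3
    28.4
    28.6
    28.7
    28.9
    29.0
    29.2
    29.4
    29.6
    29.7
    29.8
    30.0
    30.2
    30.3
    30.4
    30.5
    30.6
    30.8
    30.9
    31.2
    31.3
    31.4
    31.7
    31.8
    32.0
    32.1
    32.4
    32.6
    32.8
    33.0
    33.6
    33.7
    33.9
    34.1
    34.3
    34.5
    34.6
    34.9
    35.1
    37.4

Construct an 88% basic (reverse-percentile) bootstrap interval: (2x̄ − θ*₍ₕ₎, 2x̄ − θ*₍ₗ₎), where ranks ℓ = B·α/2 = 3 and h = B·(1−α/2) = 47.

Percentile endpoints at ranks 3 and 47: θ*₍3₎ = 26.9, θ*₍47₎ = 34.6.
Basic interval reflects these around x̄:
  lower = 2 × 31.7 − 34.6 = 28.8
  upper = 2 × 31.7 − 26.9 = 36.5

(28.8, 36.5)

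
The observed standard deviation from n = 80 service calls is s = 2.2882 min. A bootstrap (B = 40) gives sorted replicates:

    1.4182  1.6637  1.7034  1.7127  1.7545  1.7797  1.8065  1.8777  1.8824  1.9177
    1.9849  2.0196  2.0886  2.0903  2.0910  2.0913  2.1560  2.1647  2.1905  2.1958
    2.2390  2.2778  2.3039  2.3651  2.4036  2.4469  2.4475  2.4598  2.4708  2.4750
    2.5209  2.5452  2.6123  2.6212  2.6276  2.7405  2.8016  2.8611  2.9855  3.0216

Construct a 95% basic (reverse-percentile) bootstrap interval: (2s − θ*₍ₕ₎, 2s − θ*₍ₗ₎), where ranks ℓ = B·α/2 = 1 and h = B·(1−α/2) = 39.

Percentile endpoints at ranks 1 and 39: θ*₍1₎ = 1.4182, θ*₍39₎ = 2.9855.
Basic interval reflects these around s:
  lower = 2 × 2.2882 − 2.9855 = 1.5909
  upper = 2 × 2.2882 − 1.4182 = 3.1582

(1.5909, 3.1582)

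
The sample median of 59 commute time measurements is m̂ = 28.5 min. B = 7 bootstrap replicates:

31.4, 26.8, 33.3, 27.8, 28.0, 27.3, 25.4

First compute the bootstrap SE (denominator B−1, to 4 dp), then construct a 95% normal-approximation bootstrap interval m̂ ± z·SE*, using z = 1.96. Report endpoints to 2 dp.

(23.07, 33.93)

Mean of replicates = 28.5714; sum of squared deviations = 46.0943; SE* = √(46.0943/6) = 2.7717
Margin = 1.96 × 2.7717 = 5.433
Interval: 28.5 ± 5.433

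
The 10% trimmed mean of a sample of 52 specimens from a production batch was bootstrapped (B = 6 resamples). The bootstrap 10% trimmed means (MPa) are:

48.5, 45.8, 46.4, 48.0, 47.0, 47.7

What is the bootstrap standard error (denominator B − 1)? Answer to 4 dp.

SE* = 1.0211

Bootstrap SE is the standard deviation of the 6 replicate 10% trimmed means.
Mean of replicates: (48.5 + 45.8 + 46.4 + 48.0 + 47.0 + 47.7) / 6 = 283.40000 / 6 = 47.23333
Sum of squared deviations: (+1.26667)² + (−1.43333)² + (−0.83333)² + (+0.76667)² + (−0.23333)² + (+0.46667)² = 5.21333
Variance = 5.21333 / 5 = 1.04267
SE* = √1.04267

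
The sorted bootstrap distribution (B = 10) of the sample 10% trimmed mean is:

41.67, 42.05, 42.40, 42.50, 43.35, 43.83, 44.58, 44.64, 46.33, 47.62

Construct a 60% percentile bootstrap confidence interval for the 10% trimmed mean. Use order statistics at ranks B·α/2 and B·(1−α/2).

α = 0.40; lower rank = 10 × 0.200 = 2; upper rank = 10 × 0.800 = 8.
The 2nd smallest replicate is 42.05; the 8th is 44.64.

(42.05, 44.64)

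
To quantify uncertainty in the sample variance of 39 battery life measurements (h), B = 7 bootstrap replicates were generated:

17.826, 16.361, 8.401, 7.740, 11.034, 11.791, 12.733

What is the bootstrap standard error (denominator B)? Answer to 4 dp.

Bootstrap SE is the standard deviation of the 7 replicate variances.
Mean of replicates: (17.826 + 16.361 + 8.401 + 7.740 + 11.034 + 11.791 + 12.733) / 7 = 85.88600 / 7 = 12.26943
Sum of squared deviations: (+5.55657)² + (+4.09157)² + (−3.86843)² + (−4.52943)² + (−1.23543)² + (−0.47843)² + (+0.46357)² = 85.06698
Variance = 85.06698 / 7 = 12.15243
SE* = √12.15243

SE* = 3.4860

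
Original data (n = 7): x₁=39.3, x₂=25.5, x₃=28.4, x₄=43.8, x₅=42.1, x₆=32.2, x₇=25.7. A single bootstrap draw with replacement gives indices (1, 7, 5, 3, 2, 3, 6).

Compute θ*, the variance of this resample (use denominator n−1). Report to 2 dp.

θ* = 43.73

Resample values: 39.3, 25.7, 42.1, 28.4, 25.5, 28.4, 32.2.
Mean = 31.6571; sum of squared deviations = 262.3771
s² = 262.3771 / 6 = 43.7295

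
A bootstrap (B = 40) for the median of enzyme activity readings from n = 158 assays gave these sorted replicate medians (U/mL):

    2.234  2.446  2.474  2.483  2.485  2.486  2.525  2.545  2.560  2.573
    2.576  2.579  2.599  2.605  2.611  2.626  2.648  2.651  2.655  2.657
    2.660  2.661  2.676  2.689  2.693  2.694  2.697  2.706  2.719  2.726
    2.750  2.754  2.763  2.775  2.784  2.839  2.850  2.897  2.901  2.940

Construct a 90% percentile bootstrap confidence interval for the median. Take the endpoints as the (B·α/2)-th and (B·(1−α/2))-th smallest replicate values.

(2.446, 2.897)

α = 0.10; lower rank = 40 × 0.050 = 2; upper rank = 40 × 0.950 = 38.
The 2nd smallest replicate is 2.446; the 38th is 2.897.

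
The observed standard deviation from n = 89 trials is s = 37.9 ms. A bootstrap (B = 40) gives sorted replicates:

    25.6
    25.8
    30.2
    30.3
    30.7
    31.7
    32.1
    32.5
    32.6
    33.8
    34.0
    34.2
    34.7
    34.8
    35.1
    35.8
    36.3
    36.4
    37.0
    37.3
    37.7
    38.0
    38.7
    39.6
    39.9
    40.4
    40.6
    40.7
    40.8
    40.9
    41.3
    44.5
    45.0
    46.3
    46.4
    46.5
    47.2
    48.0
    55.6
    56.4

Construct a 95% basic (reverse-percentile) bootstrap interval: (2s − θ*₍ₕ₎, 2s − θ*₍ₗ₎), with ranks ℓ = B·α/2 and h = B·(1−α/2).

(20.2, 50.2)

Percentile endpoints at ranks 1 and 39: θ*₍1₎ = 25.6, θ*₍39₎ = 55.6.
Basic interval reflects these around s:
  lower = 2 × 37.9 − 55.6 = 20.2
  upper = 2 × 37.9 − 25.6 = 50.2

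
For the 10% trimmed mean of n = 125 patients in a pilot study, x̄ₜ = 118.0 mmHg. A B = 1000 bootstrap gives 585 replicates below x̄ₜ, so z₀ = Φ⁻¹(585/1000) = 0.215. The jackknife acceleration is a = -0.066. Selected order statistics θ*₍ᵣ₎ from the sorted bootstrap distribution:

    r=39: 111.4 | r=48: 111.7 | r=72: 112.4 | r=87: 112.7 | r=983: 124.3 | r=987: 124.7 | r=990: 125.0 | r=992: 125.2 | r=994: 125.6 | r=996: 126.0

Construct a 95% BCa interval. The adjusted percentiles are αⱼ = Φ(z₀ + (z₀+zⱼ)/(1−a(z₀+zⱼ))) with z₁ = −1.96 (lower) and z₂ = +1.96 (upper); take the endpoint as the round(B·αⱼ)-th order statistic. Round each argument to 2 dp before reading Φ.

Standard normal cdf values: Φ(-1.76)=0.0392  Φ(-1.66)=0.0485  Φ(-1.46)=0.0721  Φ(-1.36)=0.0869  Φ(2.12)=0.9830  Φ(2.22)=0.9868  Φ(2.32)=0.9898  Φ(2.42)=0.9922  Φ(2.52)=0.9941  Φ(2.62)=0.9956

Lower: z₀ + z₁ = 0.215 + (-1.960) = -1.745; 1 − a(z₀+z₁) = 1 − (-0.066)(-1.745) = 0.8848; argument = 0.215 + (-1.745)/0.8848 = -1.7571 → -1.76.
α₁ = Φ(-1.76) = 0.0392; rank = round(1000 × 0.0392) = 39; θ*₍39₎ = 111.4.
Upper: z₀ + z₂ = 2.175; 1 − a(z₀+z₂) = 1.1436; argument = 2.1170 → 2.12; α₂ = 0.9830; rank = 983; θ*₍983₎ = 124.3.

(111.4, 124.3)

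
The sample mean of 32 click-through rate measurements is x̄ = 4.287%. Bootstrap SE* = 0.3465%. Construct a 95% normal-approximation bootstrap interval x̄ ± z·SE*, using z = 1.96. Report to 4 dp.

(3.6079, 4.9661)

Margin = 1.96 × 0.3465 = 0.67914
Interval: 4.287 ± 0.67914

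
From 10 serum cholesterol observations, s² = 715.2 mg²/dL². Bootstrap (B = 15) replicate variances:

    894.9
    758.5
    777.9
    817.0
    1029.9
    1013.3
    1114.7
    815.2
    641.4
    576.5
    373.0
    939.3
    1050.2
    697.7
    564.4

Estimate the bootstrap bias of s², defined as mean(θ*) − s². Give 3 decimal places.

mean(θ*) = (894.9 + 758.5 + 777.9 + 817.0 + 1029.9 + 1013.3 + 1114.7 + 815.2 + 641.4 + 576.5 + 373.0 + 939.3 + 1050.2 + 697.7 + 564.4) / 15 = 804.2600
bias = 804.2600 − 715.2

bias = +89.060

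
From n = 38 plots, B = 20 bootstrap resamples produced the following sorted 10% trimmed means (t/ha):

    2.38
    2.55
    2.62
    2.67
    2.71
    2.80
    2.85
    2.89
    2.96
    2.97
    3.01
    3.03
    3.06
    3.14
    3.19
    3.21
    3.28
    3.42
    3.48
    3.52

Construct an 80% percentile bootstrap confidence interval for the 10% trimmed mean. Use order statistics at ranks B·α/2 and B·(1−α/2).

(2.55, 3.42)

α = 0.20; lower rank = 20 × 0.100 = 2; upper rank = 20 × 0.900 = 18.
The 2nd smallest replicate is 2.55; the 18th is 3.42.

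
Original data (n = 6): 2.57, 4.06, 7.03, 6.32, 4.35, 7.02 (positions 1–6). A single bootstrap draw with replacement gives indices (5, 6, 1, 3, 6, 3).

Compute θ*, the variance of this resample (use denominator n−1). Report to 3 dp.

θ* = 3.706

Resample values: 4.35, 7.02, 2.57, 7.03, 7.02, 7.03.
Mean = 5.8367; sum of squared deviations = 18.5299
s² = 18.5299 / 5 = 3.7060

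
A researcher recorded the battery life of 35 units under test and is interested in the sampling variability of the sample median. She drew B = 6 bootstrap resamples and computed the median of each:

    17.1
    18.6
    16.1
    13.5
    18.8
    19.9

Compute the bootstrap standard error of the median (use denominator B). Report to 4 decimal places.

SE* = 2.1061

Bootstrap SE is the standard deviation of the 6 replicate medians.
Mean of replicates: (17.1 + 18.6 + 16.1 + 13.5 + 18.8 + 19.9) / 6 = 104.00000 / 6 = 17.33333
Sum of squared deviations: (−0.23333)² + (+1.26667)² + (−1.23333)² + (−3.83333)² + (+1.46667)² + (+2.56667)² = 26.61333
Variance = 26.61333 / 6 = 4.43556
SE* = √4.43556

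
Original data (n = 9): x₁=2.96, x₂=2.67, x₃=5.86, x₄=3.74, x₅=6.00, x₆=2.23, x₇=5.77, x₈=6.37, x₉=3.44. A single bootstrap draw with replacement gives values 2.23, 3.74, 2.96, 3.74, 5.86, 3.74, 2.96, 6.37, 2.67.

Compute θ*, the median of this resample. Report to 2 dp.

Sorted: 2.23, 2.67, 2.96, 2.96, 3.74, 3.74, 3.74, 5.86, 6.37
Median = middle value = 3.74

θ* = 3.74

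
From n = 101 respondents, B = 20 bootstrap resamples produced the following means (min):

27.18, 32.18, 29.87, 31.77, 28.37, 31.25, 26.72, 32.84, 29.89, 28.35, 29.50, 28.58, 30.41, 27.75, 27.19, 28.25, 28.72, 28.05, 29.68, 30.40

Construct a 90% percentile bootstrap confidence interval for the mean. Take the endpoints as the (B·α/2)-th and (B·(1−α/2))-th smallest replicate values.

Sorted replicates: 26.72, 27.18, 27.19, 27.75, 28.05, 28.25, 28.35, 28.37, 28.58, 28.72, 29.50, 29.68, 29.87, 29.89, 30.40, 30.41, 31.25, 31.77, 32.18, 32.84
α = 0.10; lower rank = 20 × 0.050 = 1; upper rank = 20 × 0.950 = 19.
The 1st smallest replicate is 26.72; the 19th is 32.18.

(26.72, 32.18)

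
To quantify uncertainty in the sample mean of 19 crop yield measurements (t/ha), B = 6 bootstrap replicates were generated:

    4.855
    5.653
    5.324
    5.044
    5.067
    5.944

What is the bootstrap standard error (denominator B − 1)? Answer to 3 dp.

Bootstrap SE is the standard deviation of the 6 replicate means.
Mean of replicates: (4.855 + 5.653 + 5.324 + 5.044 + 5.067 + 5.944) / 6 = 31.8870 / 6 = 5.3145
Sum of squared deviations: (−0.4595)² + (+0.3385)² + (+0.0095)² + (−0.2705)² + (−0.2475)² + (+0.6295)² = 0.8565
Variance = 0.8565 / 5 = 0.1713
SE* = √0.1713

SE* = 0.414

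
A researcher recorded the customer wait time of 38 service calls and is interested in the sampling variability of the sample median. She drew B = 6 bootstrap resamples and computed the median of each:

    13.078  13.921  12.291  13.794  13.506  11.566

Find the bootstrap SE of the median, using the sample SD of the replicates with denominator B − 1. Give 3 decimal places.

Bootstrap SE is the standard deviation of the 6 replicate medians.
Mean of replicates: (13.078 + 13.921 + 12.291 + 13.794 + 13.506 + 11.566) / 6 = 78.1560 / 6 = 13.0260
Sum of squared deviations: (+0.0520)² + (+0.8950)² + (−0.7350)² + (+0.7680)² + (+0.4800)² + (−1.4600)² = 4.2958
Variance = 4.2958 / 5 = 0.8592
SE* = √0.8592

SE* = 0.927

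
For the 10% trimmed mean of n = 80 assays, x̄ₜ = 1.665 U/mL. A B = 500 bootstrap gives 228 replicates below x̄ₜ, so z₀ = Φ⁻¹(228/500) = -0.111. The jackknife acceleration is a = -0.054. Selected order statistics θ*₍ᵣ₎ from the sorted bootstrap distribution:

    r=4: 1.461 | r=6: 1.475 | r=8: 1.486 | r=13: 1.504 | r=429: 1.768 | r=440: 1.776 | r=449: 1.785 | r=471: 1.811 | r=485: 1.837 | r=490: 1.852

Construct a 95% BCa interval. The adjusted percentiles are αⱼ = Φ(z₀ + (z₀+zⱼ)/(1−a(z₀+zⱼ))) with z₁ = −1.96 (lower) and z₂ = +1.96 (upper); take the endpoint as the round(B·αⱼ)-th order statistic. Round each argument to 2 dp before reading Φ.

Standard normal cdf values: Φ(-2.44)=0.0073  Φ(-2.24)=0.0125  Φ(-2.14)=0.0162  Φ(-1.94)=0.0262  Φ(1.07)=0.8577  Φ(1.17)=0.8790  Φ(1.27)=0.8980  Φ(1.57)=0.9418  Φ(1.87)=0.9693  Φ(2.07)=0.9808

(1.461, 1.811)

Lower: z₀ + z₁ = -0.111 + (-1.960) = -2.071; 1 − a(z₀+z₁) = 1 − (-0.054)(-2.071) = 0.8882; argument = -0.111 + (-2.071)/0.8882 = -2.4428 → -2.44.
α₁ = Φ(-2.44) = 0.0073; rank = round(500 × 0.0073) = 4; θ*₍4₎ = 1.461.
Upper: z₀ + z₂ = 1.849; 1 − a(z₀+z₂) = 1.0998; argument = 1.5701 → 1.57; α₂ = 0.9418; rank = 471; θ*₍471₎ = 1.811.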